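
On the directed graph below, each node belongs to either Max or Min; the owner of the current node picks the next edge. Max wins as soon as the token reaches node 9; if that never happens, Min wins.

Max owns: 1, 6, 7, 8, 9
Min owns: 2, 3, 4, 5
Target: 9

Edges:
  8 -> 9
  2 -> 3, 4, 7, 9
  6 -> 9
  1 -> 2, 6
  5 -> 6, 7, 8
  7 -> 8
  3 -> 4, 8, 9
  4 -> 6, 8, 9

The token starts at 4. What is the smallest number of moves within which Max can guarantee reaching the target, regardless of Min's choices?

A0 = {9}
A1: add {6, 8} — 6 (Max) has 6→9; 8 (Max) has 8→9.
A2: add {1, 4, 7} — 1 (Max) has 1→6; 4 (Min): all of {6, 8, 9} already in; 7 (Max) has 7→8.
4 enters the attractor at level 2, so Max can force the target in 2 moves from there.

2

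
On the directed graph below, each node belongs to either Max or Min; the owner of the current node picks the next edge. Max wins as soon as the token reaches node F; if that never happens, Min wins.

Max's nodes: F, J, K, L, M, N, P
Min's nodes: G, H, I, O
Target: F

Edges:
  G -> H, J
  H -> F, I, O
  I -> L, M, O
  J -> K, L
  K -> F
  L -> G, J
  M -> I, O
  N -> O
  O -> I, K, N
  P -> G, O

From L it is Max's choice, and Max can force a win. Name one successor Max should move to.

A0 = {F}
A1: add {K} — K (Max) has K→F.
A2: add {J} — J (Max) has J→K.
A3: add {L} — L (Max) has L→J.
A4 = A3; e.g. G (Min) can still go to H. Fixed point.
From L, successor J is in the attractor (rank 2); the other successor G is not.

J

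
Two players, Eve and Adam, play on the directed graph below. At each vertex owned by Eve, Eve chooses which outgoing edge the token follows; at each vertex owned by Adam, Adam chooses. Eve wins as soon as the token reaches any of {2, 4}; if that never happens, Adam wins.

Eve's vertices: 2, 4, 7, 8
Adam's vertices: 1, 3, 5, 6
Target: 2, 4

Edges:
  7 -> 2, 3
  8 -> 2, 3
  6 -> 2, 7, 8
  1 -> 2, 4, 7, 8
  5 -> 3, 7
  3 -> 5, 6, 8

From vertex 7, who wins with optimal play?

Eve

A0 = {2, 4}
A1: add {7, 8} — 7 (Eve) has 7→2; 8 (Eve) has 8→2.
7 ∈ A1, so Eve can force the target.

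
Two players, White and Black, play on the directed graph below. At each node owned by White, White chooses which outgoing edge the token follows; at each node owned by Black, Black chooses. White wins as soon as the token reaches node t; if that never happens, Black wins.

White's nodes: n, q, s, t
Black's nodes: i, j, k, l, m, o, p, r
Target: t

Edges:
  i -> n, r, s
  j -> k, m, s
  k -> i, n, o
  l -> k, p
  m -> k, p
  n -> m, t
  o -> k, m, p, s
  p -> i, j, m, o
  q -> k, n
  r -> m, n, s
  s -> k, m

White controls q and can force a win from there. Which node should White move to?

A0 = {t}
A1: add {n} — n (White) has n→t.
A2: add {q} — q (White) has q→n.
A3 = A2; e.g. i (Black) can still go to r. Fixed point.
From q, successor n is in the attractor (rank 1); the other successor k is not.

n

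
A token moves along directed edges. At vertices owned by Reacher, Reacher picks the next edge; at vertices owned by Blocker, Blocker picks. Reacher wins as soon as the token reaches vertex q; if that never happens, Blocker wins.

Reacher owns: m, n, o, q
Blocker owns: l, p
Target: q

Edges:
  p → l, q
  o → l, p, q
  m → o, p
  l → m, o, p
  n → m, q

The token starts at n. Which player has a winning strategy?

A0 = {q}
A1: add {n, o} — n (Reacher) has n→q; o (Reacher) has o→q.
n ∈ A1, so Reacher can force the target.

Reacher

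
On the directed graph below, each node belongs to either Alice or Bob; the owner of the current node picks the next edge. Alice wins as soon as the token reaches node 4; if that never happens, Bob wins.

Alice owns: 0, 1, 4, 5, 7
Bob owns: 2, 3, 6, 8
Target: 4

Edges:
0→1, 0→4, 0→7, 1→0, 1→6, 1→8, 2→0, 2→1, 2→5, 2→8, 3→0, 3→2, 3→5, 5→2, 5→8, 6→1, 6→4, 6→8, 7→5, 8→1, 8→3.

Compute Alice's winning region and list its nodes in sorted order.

A0 = {4}
A1: add {0} — 0 (Alice) has 0→4.
A2: add {1} — 1 (Alice) has 1→0.
A3 = A2; e.g. 2 (Bob) can still go to 5. Fixed point.
Alice's winning region = {0, 1, 4}.

0, 1, 4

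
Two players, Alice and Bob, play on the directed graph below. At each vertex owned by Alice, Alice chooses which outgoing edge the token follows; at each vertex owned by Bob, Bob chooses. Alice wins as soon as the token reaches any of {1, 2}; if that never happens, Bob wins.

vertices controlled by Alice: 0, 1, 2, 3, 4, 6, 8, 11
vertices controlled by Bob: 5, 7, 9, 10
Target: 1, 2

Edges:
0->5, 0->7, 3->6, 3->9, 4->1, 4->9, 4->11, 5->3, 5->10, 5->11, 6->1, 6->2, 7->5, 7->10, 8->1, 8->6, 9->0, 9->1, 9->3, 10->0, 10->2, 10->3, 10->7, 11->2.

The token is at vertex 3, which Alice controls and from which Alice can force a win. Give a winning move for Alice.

A0 = {1, 2}
A1: add {4, 6, 8, 11} — 4 (Alice) has 4→1; 6 (Alice) has 6→1; 8 (Alice) has 8→1; 11 (Alice) has 11→2.
A2: add {3} — 3 (Alice) has 3→6.
A3 = A2; e.g. 0 (Alice) has no edge into A2. Fixed point.
From 3, successor 6 is in the attractor (rank 1); the other successor 9 is not.

6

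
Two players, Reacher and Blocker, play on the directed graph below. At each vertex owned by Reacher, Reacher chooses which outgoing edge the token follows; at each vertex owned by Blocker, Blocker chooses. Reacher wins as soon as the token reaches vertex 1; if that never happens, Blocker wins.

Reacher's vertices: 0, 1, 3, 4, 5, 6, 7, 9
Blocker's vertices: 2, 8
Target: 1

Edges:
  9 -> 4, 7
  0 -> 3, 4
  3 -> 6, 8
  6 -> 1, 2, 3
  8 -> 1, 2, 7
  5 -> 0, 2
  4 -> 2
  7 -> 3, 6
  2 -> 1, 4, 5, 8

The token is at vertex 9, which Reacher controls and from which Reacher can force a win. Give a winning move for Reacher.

7

A0 = {1}
A1: add {6} — 6 (Reacher) has 6→1.
A2: add {3, 7} — 3 (Reacher) has 3→6; 7 (Reacher) has 7→6.
A3: add {0, 9} — 0 (Reacher) has 0→3; 9 (Reacher) has 9→7.
A4: add {5} — 5 (Reacher) has 5→0.
A5 = A4; e.g. 2 (Blocker) can still go to 4. Fixed point.
From 9, successor 7 is in the attractor (rank 2); the other successor 4 is not.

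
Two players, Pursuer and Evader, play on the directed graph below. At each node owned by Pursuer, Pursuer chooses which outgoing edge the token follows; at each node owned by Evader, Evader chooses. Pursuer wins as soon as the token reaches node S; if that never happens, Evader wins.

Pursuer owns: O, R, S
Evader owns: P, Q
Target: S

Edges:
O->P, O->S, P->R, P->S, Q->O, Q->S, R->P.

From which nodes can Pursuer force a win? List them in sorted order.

A0 = {S}
A1: add {O} — O (Pursuer) has O→S.
A2: add {Q} — Q (Evader): all of {O, S} already in.
A3 = A2; e.g. P (Evader) can still go to R. Fixed point.
Pursuer's winning region = {O, Q, S}.

O, Q, S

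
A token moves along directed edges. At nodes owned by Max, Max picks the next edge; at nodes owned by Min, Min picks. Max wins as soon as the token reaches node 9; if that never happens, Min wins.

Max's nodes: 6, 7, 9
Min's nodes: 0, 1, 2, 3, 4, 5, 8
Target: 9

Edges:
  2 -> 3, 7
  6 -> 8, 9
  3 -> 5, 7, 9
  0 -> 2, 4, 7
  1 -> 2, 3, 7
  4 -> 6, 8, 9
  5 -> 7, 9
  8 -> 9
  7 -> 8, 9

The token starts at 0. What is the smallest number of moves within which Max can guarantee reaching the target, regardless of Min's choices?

A0 = {9}
A1: add {6, 7, 8} — 6 (Max) has 6→9; 7 (Max) has 7→9; 8 (Min): all of {9} already in.
A2: add {4, 5} — 4 (Min): all of {6, 8, 9} already in; 5 (Min): all of {7, 9} already in.
A3: add {3} — 3 (Min): all of {5, 7, 9} already in.
A4: add {2} — 2 (Min): all of {3, 7} already in.
A5: add {0, 1} — 0 (Min): all of {2, 4, 7} already in; 1 (Min): all of {2, 3, 7} already in.
A5 = all vertices. Fixed point.
0 enters the attractor at level 5, so Max can force the target in 5 moves from there.

5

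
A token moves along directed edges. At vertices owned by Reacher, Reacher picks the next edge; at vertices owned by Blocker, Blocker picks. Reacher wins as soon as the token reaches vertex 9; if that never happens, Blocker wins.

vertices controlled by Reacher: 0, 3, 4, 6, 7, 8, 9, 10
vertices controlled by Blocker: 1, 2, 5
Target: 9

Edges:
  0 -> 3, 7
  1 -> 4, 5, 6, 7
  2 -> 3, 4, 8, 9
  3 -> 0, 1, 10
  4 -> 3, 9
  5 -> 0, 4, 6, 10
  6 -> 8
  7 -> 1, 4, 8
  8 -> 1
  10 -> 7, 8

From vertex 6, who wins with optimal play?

A0 = {9}
A1: add {4} — 4 (Reacher) has 4→9.
A2: add {7} — 7 (Reacher) has 7→4.
A3: add {0, 10} — 0 (Reacher) has 0→7; 10 (Reacher) has 10→7.
A4: add {3} — 3 (Reacher) has 3→0.
A5 = A4; e.g. 1 (Blocker) can still go to 5. Fixed point.
6 never enters the attractor, so Blocker can avoid the target forever.

Blocker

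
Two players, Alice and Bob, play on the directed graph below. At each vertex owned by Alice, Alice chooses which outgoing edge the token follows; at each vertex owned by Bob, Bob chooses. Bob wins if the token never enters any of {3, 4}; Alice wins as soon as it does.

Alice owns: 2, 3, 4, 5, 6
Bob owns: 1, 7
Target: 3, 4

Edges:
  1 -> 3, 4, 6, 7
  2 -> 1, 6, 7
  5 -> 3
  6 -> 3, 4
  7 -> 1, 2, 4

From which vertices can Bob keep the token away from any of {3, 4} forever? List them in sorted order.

1, 7

A0 = {3, 4}
A1: add {5, 6} — 5 (Alice) has 5→3; 6 (Alice) has 6→3.
A2: add {2} — 2 (Alice) has 2→6.
A3 = A2; e.g. 1 (Bob) can still go to 7. Fixed point.
Alice's attractor = {2, 3, 4, 5, 6}; Bob avoids the target exactly from the complement.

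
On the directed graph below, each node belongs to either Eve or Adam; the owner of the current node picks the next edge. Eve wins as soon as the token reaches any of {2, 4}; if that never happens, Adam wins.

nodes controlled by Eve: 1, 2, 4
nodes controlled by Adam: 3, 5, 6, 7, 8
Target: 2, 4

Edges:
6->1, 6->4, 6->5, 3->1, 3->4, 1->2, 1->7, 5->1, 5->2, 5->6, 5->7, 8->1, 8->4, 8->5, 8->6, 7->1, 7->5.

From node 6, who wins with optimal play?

A0 = {2, 4}
A1: add {1} — 1 (Eve) has 1→2.
A2: add {3} — 3 (Adam): all of {1, 4} already in.
A3 = A2; e.g. 5 (Adam) can still go to 6. Fixed point.
6 never enters the attractor, so Adam can avoid the target forever.

Adam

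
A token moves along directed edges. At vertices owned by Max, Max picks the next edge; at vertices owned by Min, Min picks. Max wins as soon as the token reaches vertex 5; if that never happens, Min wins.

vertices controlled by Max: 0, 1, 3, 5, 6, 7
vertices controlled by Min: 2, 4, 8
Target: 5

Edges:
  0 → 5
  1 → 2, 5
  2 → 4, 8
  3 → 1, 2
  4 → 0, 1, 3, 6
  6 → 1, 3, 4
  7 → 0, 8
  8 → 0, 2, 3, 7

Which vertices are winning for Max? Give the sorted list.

A0 = {5}
A1: add {0, 1} — 0 (Max) has 0→5; 1 (Max) has 1→5.
A2: add {3, 6, 7} — 3 (Max) has 3→1; 6 (Max) has 6→1; 7 (Max) has 7→0.
A3: add {4} — 4 (Min): all of {0, 1, 3, 6} already in.
A4 = A3; e.g. 2 (Min) can still go to 8. Fixed point.
Max's winning region = {0, 1, 3, 4, 5, 6, 7}.

0, 1, 3, 4, 5, 6, 7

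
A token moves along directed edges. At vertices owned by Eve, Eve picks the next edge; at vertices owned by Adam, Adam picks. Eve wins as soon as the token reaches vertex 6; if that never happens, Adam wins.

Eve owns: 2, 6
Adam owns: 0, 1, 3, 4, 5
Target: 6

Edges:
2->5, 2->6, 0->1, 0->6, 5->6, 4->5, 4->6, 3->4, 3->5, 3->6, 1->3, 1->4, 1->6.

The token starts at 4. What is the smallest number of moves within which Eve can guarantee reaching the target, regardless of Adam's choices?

2

A0 = {6}
A1: add {2, 5} — 2 (Eve) has 2→6; 5 (Adam): all of {6} already in.
A2: add {4} — 4 (Adam): all of {5, 6} already in.
4 enters the attractor at level 2, so Eve can force the target in 2 moves from there.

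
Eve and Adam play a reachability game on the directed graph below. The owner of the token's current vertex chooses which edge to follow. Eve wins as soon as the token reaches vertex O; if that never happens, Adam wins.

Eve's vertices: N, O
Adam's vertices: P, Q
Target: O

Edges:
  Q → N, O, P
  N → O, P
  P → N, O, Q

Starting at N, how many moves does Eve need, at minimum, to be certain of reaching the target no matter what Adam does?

1

A0 = {O}
A1: add {N} — N (Eve) has N→O.
A2 = A1; e.g. P (Adam) can still go to Q. Fixed point.
N enters the attractor at level 1, so Eve can force the target in 1 move from there.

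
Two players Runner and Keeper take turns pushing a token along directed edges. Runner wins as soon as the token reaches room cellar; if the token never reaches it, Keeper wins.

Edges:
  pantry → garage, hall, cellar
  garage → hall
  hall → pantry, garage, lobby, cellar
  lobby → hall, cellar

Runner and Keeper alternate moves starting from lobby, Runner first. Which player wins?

Track states (vertex, player-to-move).
A0 = {(cellar,Runner), (cellar,Keeper)}
A1: add {(pantry,Runner), (hall,Runner), (lobby,Runner)}.
(lobby,Runner) ∈ A1 ⇒ Runner forces the target.

Runner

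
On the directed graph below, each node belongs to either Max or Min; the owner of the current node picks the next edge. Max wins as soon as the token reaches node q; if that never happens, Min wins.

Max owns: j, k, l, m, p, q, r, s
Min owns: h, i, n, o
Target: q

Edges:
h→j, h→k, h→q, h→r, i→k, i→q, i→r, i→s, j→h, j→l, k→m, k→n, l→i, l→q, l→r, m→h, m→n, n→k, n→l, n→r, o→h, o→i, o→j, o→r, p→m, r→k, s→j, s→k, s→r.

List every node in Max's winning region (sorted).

A0 = {q}
A1: add {l} — l (Max) has l→q.
A2: add {j} — j (Max) has j→l.
A3: add {s} — s (Max) has s→j.
A4 = A3; e.g. h (Min) can still go to k. Fixed point.
Max's winning region = {j, l, q, s}.

j, l, q, s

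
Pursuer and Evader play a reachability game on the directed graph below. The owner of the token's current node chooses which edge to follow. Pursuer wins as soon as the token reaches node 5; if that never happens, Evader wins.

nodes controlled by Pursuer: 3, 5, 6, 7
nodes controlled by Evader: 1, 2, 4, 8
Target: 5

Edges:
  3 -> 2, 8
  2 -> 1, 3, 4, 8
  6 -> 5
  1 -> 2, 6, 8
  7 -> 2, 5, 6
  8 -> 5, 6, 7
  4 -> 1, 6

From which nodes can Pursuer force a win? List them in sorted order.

A0 = {5}
A1: add {6, 7} — 6 (Pursuer) has 6→5; 7 (Pursuer) has 7→5.
A2: add {8} — 8 (Evader): all of {5, 6, 7} already in.
A3: add {3} — 3 (Pursuer) has 3→8.
A4 = A3; e.g. 1 (Evader) can still go to 2. Fixed point.
Pursuer's winning region = {3, 5, 6, 7, 8}.

3, 5, 6, 7, 8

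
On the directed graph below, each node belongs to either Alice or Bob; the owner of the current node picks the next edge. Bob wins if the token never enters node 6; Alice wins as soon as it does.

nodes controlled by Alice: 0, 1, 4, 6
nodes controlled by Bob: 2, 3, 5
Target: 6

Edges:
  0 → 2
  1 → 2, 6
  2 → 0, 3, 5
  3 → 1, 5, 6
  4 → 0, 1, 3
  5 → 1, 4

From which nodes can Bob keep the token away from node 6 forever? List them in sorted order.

0, 2

A0 = {6}
A1: add {1} — 1 (Alice) has 1→6.
A2: add {4} — 4 (Alice) has 4→1.
A3: add {5} — 5 (Bob): all of {1, 4} already in.
A4: add {3} — 3 (Bob): all of {1, 5, 6} already in.
A5 = A4; e.g. 0 (Alice) has no edge into A4. Fixed point.
Alice's attractor = {1, 3, 4, 5, 6}; Bob avoids the target exactly from the complement.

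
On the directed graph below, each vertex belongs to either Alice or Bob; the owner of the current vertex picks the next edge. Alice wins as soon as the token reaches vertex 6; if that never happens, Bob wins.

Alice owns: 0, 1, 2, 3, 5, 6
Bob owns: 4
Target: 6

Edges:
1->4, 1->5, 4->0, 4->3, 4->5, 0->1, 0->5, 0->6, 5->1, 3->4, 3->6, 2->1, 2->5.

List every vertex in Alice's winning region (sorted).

A0 = {6}
A1: add {0, 3} — 0 (Alice) has 0→6; 3 (Alice) has 3→6.
A2 = A1; e.g. 1 (Alice) has no edge into A1. Fixed point.
Alice's winning region = {0, 3, 6}.

0, 3, 6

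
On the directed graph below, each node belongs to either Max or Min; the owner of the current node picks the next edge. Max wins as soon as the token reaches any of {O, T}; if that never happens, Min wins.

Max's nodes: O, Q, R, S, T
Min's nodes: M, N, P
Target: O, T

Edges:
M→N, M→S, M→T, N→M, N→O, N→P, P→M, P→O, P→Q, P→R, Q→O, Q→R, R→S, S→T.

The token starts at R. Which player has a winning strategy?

Max

A0 = {O, T}
A1: add {Q, S} — Q (Max) has Q→O; S (Max) has S→T.
A2: add {R} — R (Max) has R→S.
A3 = A2; e.g. M (Min) can still go to N. Fixed point.
R ∈ A2, so Max can force the target.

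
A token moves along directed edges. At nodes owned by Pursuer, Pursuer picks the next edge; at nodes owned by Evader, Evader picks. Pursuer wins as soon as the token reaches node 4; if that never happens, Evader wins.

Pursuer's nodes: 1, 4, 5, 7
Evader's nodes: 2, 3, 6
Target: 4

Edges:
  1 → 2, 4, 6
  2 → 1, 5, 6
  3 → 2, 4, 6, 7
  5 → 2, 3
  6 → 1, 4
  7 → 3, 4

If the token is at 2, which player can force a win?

Evader

A0 = {4}
A1: add {1, 7} — 1 (Pursuer) has 1→4; 7 (Pursuer) has 7→4.
A2: add {6} — 6 (Evader): all of {1, 4} already in.
A3 = A2; e.g. 2 (Evader) can still go to 5. Fixed point.
2 never enters the attractor, so Evader can avoid the target forever.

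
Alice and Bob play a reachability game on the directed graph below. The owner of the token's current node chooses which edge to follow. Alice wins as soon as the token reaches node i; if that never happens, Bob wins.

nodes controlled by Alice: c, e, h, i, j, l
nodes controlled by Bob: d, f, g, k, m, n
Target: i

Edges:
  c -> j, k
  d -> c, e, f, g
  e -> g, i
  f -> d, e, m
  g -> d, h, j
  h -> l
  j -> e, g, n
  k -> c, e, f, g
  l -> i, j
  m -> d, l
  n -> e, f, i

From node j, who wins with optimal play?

A0 = {i}
A1: add {e, l} — e (Alice) has e→i; l (Alice) has l→i.
A2: add {h, j} — h (Alice) has h→l; j (Alice) has j→e.
j ∈ A2, so Alice can force the target.

Alice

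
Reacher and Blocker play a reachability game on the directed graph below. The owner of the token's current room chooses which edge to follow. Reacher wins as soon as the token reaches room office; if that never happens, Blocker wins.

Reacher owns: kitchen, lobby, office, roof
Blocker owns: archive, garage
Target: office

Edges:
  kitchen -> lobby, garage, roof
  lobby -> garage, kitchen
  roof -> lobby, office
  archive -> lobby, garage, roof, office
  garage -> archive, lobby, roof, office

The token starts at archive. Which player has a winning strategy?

Blocker

A0 = {office}
A1: add {roof} — roof (Reacher) has roof→office.
A2: add {kitchen} — kitchen (Reacher) has kitchen→roof.
A3: add {lobby} — lobby (Reacher) has lobby→kitchen.
A4 = A3; e.g. archive (Blocker) can still go to garage. Fixed point.
archive never enters the attractor, so Blocker can avoid the target forever.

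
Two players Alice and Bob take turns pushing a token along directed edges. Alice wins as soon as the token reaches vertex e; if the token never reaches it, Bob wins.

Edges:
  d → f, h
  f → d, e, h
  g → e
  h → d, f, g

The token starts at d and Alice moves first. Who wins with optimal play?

Bob

Track states (vertex, player-to-move).
A0 = {(e,Alice), (e,Bob)}
A1: add {(f,Alice), (g,Alice), (g,Bob)}.
A2: add {(h,Alice)}.
A3: add {(d,Bob)}.
A4 = A3; e.g. (d,Alice) stays out. (d,Alice) never enters ⇒ Bob avoids the target.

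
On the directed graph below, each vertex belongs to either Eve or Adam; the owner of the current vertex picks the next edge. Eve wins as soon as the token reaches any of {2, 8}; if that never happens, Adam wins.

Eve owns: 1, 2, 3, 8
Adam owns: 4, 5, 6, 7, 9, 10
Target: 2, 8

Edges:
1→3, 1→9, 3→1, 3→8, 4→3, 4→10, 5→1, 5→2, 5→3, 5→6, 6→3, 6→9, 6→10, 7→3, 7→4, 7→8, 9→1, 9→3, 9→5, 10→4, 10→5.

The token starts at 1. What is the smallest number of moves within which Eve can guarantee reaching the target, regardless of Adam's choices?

2

A0 = {2, 8}
A1: add {3} — 3 (Eve) has 3→8.
A2: add {1} — 1 (Eve) has 1→3.
A3 = A2; e.g. 4 (Adam) can still go to 10. Fixed point.
1 enters the attractor at level 2, so Eve can force the target in 2 moves from there.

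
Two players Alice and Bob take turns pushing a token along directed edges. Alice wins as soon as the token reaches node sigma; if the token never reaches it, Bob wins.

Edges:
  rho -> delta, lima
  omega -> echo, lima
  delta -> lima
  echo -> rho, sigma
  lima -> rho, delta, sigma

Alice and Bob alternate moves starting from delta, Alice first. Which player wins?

Bob

Track states (vertex, player-to-move).
A0 = {(sigma,Alice), (sigma,Bob)}
A1: add {(echo,Alice), (lima,Alice)}.
A2: add {(omega,Bob), (delta,Bob)}.
A3: add {(rho,Alice)}.
A4: add {(echo,Bob)}.
A5: add {(omega,Alice)}.
A6 = A5; e.g. (rho,Bob) stays out. (delta,Alice) never enters ⇒ Bob avoids the target.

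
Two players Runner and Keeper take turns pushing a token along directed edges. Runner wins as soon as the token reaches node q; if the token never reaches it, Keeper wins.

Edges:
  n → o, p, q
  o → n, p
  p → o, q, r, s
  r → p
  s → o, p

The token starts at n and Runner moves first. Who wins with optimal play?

Track states (vertex, player-to-move).
A0 = {(q,Runner), (q,Keeper)}
A1: add {(n,Runner), (p,Runner)}.
(n,Runner) ∈ A1 ⇒ Runner forces the target.

Runner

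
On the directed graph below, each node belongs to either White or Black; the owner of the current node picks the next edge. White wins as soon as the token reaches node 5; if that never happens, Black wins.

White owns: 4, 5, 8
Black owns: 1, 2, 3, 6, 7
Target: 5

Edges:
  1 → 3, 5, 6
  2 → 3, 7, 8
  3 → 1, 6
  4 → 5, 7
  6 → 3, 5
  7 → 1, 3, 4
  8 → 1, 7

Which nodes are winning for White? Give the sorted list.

A0 = {5}
A1: add {4} — 4 (White) has 4→5.
A2 = A1; e.g. 1 (Black) can still go to 3. Fixed point.
White's winning region = {4, 5}.

4, 5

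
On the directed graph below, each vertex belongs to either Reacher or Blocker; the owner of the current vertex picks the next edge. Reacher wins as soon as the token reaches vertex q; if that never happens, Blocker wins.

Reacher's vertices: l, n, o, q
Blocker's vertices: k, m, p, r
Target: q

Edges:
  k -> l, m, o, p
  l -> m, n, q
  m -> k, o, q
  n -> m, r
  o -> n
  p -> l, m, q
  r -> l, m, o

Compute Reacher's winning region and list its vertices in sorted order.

A0 = {q}
A1: add {l} — l (Reacher) has l→q.
A2 = A1; e.g. k (Blocker) can still go to m. Fixed point.
Reacher's winning region = {l, q}.

l, q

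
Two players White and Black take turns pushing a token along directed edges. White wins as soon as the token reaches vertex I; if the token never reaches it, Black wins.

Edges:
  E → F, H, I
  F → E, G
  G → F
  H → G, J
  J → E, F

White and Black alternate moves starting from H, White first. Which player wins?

Track states (vertex, player-to-move).
A0 = {(I,White), (I,Black)}
A1: add {(E,White)}.
A2 = A1; e.g. (E,Black) stays out. (H,White) never enters ⇒ Black avoids the target.

Black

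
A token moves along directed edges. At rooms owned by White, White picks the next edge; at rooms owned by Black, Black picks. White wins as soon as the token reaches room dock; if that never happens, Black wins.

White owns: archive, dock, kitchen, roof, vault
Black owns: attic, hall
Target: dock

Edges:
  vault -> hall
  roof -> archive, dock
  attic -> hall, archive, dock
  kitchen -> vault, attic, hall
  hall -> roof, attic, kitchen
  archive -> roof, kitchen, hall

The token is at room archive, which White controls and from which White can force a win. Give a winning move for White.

roof

A0 = {dock}
A1: add {roof} — roof (White) has roof→dock.
A2: add {archive} — archive (White) has archive→roof.
A3 = A2; e.g. vault (White) has no edge into A2. Fixed point.
From archive, successor roof is in the attractor (rank 1); the other successors hall, kitchen are not.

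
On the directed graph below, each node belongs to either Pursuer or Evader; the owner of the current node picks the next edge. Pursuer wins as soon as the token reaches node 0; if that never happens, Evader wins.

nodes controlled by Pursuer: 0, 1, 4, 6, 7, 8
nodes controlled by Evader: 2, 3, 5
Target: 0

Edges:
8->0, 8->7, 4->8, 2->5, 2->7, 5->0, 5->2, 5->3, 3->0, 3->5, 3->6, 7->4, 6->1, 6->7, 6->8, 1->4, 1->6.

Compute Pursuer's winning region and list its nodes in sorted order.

A0 = {0}
A1: add {8} — 8 (Pursuer) has 8→0.
A2: add {4, 6} — 4 (Pursuer) has 4→8; 6 (Pursuer) has 6→8.
A3: add {1, 7} — 1 (Pursuer) has 1→4; 7 (Pursuer) has 7→4.
A4 = A3; e.g. 2 (Evader) can still go to 5. Fixed point.
Pursuer's winning region = {0, 1, 4, 6, 7, 8}.

0, 1, 4, 6, 7, 8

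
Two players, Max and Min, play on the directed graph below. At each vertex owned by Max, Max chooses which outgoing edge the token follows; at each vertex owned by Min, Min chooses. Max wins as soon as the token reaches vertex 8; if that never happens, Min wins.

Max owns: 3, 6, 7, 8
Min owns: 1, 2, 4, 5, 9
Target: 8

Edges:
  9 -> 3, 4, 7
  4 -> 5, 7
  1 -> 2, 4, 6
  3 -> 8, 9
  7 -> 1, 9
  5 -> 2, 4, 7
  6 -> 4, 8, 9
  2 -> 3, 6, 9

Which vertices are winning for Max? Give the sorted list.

3, 6, 8

A0 = {8}
A1: add {3, 6} — 3 (Max) has 3→8; 6 (Max) has 6→8.
A2 = A1; e.g. 1 (Min) can still go to 2. Fixed point.
Max's winning region = {3, 6, 8}.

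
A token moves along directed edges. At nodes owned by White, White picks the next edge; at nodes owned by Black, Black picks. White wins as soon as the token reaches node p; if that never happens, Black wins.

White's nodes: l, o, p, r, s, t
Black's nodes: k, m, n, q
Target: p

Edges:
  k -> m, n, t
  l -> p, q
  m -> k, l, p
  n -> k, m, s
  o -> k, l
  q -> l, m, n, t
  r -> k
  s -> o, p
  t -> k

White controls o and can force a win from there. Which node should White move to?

A0 = {p}
A1: add {l, s} — l (White) has l→p; s (White) has s→p.
A2: add {o} — o (White) has o→l.
A3 = A2; e.g. k (Black) can still go to m. Fixed point.
From o, successor l is in the attractor (rank 1); the other successor k is not.

l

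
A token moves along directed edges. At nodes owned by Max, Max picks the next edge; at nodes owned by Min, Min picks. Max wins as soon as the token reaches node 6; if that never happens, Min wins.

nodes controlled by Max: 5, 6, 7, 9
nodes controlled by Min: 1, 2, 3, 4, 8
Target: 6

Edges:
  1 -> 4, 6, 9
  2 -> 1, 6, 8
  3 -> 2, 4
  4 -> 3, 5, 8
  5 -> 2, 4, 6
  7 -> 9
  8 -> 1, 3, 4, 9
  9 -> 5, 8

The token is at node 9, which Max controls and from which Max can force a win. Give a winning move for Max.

5

A0 = {6}
A1: add {5} — 5 (Max) has 5→6.
A2: add {9} — 9 (Max) has 9→5.
A3: add {7} — 7 (Max) has 7→9.
A4 = A3; e.g. 1 (Min) can still go to 4. Fixed point.
From 9, successor 5 is in the attractor (rank 1); the other successor 8 is not.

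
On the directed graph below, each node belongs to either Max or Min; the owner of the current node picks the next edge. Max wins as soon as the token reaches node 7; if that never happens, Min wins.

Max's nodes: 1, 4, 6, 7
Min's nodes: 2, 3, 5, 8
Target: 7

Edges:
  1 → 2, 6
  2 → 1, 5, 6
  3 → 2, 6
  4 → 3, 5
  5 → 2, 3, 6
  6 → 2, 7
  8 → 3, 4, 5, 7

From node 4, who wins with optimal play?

A0 = {7}
A1: add {6} — 6 (Max) has 6→7.
A2: add {1} — 1 (Max) has 1→6.
A3 = A2; e.g. 2 (Min) can still go to 5. Fixed point.
4 never enters the attractor, so Min can avoid the target forever.

Min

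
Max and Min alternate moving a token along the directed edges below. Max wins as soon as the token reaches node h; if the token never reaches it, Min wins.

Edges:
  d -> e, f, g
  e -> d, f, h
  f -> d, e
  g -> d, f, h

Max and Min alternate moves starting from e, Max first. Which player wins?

Max

Track states (vertex, player-to-move).
A0 = {(h,Max), (h,Min)}
A1: add {(e,Max), (g,Max)}.
(e,Max) ∈ A1 ⇒ Max forces the target.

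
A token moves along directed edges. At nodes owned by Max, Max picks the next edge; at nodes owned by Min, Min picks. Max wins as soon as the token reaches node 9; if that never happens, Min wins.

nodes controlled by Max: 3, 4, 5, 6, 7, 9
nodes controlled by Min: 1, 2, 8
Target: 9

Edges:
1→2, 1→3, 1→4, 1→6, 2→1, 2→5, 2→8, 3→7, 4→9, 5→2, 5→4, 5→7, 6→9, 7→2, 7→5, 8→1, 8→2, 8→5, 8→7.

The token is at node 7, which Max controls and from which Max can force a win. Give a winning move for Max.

5

A0 = {9}
A1: add {4, 6} — 4 (Max) has 4→9; 6 (Max) has 6→9.
A2: add {5} — 5 (Max) has 5→4.
A3: add {7} — 7 (Max) has 7→5.
A4: add {3} — 3 (Max) has 3→7.
A5 = A4; e.g. 1 (Min) can still go to 2. Fixed point.
From 7, successor 5 is in the attractor (rank 2); the other successor 2 is not.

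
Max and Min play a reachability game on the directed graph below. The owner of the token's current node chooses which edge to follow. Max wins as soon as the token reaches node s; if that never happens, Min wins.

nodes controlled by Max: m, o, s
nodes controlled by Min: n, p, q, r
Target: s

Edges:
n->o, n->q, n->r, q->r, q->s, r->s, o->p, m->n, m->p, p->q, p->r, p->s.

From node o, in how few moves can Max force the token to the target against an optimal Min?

A0 = {s}
A1: add {r} — r (Min): all of {s} already in.
A2: add {q} — q (Min): all of {r, s} already in.
A3: add {p} — p (Min): all of {q, r, s} already in.
A4: add {m, o} — m (Max) has m→p; o (Max) has o→p.
o enters the attractor at level 4, so Max can force the target in 4 moves from there.

4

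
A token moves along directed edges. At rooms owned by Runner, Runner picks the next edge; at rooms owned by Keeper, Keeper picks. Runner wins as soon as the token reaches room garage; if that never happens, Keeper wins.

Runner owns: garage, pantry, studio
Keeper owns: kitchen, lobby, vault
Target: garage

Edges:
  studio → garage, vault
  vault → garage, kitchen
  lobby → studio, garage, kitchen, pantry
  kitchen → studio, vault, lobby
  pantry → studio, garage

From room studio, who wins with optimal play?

Runner

A0 = {garage}
A1: add {pantry, studio} — studio (Runner) has studio→garage; pantry (Runner) has pantry→garage.
A2 = A1; e.g. vault (Keeper) can still go to kitchen. Fixed point.
studio ∈ A1, so Runner can force the target.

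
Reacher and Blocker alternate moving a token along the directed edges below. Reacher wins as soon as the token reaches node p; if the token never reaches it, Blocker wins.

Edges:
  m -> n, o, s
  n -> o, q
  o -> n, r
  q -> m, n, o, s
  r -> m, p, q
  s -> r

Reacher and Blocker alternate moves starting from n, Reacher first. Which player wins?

Track states (vertex, player-to-move).
A0 = {(p,Reacher), (p,Blocker)}
A1: add {(r,Reacher)}.
A2: add {(s,Blocker)}.
A3: add {(m,Reacher), (q,Reacher)}.
A4: add {(r,Blocker)}.
A5: add {(o,Reacher), (s,Reacher)}.
A6: add {(n,Blocker)}.
A7 = A6; e.g. (m,Blocker) stays out. (n,Reacher) never enters ⇒ Blocker avoids the target.

Blocker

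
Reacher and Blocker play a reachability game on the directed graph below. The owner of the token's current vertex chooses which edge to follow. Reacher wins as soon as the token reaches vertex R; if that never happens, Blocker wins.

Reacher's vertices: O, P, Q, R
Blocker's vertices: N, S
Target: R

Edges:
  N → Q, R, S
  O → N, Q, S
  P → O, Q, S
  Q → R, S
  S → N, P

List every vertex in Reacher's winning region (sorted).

O, P, Q, R

A0 = {R}
A1: add {Q} — Q (Reacher) has Q→R.
A2: add {O, P} — O (Reacher) has O→Q; P (Reacher) has P→Q.
A3 = A2; e.g. N (Blocker) can still go to S. Fixed point.
Reacher's winning region = {O, P, Q, R}.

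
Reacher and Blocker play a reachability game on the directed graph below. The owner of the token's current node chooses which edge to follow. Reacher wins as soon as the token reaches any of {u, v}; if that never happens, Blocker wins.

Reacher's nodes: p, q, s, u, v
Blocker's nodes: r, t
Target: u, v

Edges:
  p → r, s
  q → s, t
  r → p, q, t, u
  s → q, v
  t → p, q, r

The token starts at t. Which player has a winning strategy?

A0 = {u, v}
A1: add {s} — s (Reacher) has s→v.
A2: add {p, q} — p (Reacher) has p→s; q (Reacher) has q→s.
A3 = A2; e.g. r (Blocker) can still go to t. Fixed point.
t never enters the attractor, so Blocker can avoid the target forever.

Blocker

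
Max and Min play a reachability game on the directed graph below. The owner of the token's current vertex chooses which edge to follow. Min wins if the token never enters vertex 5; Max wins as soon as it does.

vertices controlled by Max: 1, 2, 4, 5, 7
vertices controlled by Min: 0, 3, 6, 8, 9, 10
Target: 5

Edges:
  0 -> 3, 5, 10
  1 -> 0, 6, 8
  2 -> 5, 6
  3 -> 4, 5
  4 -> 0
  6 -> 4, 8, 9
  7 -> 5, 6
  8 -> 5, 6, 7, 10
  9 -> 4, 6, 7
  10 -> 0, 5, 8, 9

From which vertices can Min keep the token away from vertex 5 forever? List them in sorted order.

0, 1, 3, 4, 6, 8, 9, 10

A0 = {5}
A1: add {2, 7} — 2 (Max) has 2→5; 7 (Max) has 7→5.
A2 = A1; e.g. 0 (Min) can still go to 3. Fixed point.
Max's attractor = {2, 5, 7}; Min avoids the target exactly from the complement.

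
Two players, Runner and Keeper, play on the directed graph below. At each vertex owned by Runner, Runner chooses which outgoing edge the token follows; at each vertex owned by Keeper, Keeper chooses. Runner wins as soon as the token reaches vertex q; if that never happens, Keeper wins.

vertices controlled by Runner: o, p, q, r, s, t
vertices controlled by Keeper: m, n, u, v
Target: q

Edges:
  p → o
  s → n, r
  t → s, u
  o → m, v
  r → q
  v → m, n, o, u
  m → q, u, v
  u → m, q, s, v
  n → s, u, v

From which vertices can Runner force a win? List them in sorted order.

q, r, s, t

A0 = {q}
A1: add {r} — r (Runner) has r→q.
A2: add {s} — s (Runner) has s→r.
A3: add {t} — t (Runner) has t→s.
A4 = A3; e.g. m (Keeper) can still go to u. Fixed point.
Runner's winning region = {q, r, s, t}.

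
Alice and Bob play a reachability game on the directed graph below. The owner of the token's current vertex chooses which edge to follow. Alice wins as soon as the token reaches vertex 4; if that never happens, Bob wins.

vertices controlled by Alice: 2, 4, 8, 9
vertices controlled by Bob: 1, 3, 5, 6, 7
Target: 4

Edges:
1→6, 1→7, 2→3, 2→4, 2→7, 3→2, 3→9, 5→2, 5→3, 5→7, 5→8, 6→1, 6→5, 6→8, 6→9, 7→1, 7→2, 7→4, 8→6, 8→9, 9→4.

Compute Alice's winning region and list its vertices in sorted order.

2, 3, 4, 8, 9

A0 = {4}
A1: add {2, 9} — 2 (Alice) has 2→4; 9 (Alice) has 9→4.
A2: add {3, 8} — 3 (Bob): all of {2, 9} already in; 8 (Alice) has 8→9.
A3 = A2; e.g. 1 (Bob) can still go to 6. Fixed point.
Alice's winning region = {2, 3, 4, 8, 9}.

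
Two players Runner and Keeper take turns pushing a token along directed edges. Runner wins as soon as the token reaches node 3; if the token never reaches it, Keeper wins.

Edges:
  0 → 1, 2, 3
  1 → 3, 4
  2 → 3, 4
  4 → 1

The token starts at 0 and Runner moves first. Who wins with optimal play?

Runner

Track states (vertex, player-to-move).
A0 = {(3,Runner), (3,Keeper)}
A1: add {(0,Runner), (1,Runner), (2,Runner)}.
(0,Runner) ∈ A1 ⇒ Runner forces the target.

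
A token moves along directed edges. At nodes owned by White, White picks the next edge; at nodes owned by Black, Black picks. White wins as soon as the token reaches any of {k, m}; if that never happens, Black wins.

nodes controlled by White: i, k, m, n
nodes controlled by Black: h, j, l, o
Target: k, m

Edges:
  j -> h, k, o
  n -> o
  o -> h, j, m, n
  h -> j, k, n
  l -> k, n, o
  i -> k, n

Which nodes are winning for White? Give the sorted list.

A0 = {k, m}
A1: add {i} — i (White) has i→k.
A2 = A1; e.g. h (Black) can still go to j. Fixed point.
White's winning region = {i, k, m}.

i, k, m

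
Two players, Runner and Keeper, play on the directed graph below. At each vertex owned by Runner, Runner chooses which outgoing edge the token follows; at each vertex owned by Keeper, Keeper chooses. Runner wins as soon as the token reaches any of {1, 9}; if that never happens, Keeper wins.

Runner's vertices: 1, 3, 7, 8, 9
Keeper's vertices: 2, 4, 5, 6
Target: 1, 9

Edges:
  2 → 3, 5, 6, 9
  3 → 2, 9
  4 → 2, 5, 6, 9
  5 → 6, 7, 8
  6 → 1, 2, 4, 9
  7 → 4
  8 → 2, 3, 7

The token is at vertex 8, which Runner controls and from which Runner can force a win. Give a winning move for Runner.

A0 = {1, 9}
A1: add {3} — 3 (Runner) has 3→9.
A2: add {8} — 8 (Runner) has 8→3.
A3 = A2; e.g. 2 (Keeper) can still go to 5. Fixed point.
From 8, successor 3 is in the attractor (rank 1); the other successors 2, 7 are not.

3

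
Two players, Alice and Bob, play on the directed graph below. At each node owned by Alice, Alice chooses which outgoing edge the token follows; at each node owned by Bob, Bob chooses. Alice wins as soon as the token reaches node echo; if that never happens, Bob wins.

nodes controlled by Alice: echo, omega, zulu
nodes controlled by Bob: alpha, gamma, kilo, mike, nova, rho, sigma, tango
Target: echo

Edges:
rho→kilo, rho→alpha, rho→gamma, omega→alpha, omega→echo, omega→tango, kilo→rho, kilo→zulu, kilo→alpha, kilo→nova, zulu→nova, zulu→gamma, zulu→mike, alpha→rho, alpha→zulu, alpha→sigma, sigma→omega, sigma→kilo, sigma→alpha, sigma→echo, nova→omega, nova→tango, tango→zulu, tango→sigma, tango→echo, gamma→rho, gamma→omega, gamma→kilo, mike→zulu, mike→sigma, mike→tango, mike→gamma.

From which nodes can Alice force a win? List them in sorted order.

A0 = {echo}
A1: add {omega} — omega (Alice) has omega→echo.
A2 = A1; e.g. rho (Bob) can still go to kilo. Fixed point.
Alice's winning region = {echo, omega}.

echo, omega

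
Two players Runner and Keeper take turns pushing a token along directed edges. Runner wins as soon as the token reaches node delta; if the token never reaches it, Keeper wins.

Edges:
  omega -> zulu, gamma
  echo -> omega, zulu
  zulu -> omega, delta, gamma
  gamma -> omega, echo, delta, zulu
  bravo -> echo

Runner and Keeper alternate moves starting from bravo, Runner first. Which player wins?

Track states (vertex, player-to-move).
A0 = {(delta,Runner), (delta,Keeper)}
A1: add {(zulu,Runner), (gamma,Runner)}.
A2: add {(omega,Keeper)}.
A3: add {(echo,Runner)}.
A4: add {(bravo,Keeper)}.
A5 = A4; e.g. (omega,Runner) stays out. (bravo,Runner) never enters ⇒ Keeper avoids the target.

Keeper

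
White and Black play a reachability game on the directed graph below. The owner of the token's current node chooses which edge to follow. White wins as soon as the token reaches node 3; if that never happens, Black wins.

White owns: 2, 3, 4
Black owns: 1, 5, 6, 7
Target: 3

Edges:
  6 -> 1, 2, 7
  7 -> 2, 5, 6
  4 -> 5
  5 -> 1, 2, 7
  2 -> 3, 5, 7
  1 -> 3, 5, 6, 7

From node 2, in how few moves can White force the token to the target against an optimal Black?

A0 = {3}
A1: add {2} — 2 (White) has 2→3.
A2 = A1; e.g. 1 (Black) can still go to 5. Fixed point.
2 enters the attractor at level 1, so White can force the target in 1 move from there.

1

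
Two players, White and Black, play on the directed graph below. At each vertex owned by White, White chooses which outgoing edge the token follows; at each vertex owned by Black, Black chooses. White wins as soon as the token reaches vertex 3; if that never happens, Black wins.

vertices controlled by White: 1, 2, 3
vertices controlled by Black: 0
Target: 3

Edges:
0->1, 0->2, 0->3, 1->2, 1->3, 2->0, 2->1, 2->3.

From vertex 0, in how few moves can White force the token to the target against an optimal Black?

2

A0 = {3}
A1: add {1, 2} — 1 (White) has 1→3; 2 (White) has 2→3.
A2: add {0} — 0 (Black): all of {1, 2, 3} already in.
A2 = all vertices. Fixed point.
0 enters the attractor at level 2, so White can force the target in 2 moves from there.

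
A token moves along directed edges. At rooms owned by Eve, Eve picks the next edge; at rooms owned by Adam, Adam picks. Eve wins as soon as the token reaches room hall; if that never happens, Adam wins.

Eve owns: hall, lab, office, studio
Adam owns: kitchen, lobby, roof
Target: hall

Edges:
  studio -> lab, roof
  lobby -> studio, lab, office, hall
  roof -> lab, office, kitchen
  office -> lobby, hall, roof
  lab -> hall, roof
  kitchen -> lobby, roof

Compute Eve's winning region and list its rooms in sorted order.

hall, lab, lobby, office, studio

A0 = {hall}
A1: add {lab, office} — lab (Eve) has lab→hall; office (Eve) has office→hall.
A2: add {studio} — studio (Eve) has studio→lab.
A3: add {lobby} — lobby (Adam): all of {studio, lab, office, hall} already in.
A4 = A3; e.g. kitchen (Adam) can still go to roof. Fixed point.
Eve's winning region = {hall, lab, lobby, office, studio}.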